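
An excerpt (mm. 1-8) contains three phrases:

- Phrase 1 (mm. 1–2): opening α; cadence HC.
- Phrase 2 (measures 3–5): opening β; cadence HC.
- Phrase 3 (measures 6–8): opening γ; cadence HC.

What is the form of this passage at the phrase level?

The final phrase closes with a half cadence, which is not stronger than the preceding half cadence; the 3 phrases lack an overall antecedent–consequent design and so form a phrase group.

phrase group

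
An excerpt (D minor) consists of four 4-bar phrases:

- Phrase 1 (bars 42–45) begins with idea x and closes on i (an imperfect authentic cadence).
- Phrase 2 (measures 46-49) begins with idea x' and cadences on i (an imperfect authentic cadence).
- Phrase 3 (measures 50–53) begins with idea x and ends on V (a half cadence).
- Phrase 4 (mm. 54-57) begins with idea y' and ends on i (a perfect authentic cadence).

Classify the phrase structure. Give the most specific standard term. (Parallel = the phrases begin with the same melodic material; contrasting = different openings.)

Four phrases in two halves: the first half (mm. 42–49) ends with an imperfect authentic cadence, the second (measures 50–57) with a perfect authentic cadence — a large antecedent–consequent pair, i.e. a double period.
Phrase 3 begins with the same material as phrase 1, making it parallel.

parallel double period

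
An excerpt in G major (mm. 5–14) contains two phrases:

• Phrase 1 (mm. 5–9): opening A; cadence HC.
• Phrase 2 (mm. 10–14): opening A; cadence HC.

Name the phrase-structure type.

repeated phrase

Both phrases have the same opening (A) and the same cadence (half cadence): the second is a restatement, not a consequent, so this is a repeated phrase rather than a period.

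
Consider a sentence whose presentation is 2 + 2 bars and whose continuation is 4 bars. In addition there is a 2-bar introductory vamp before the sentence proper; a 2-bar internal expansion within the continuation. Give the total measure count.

12 measures

Basic sentence: 2 + 2 + 4 = 8 bars.
8 (basic form) + 2 (introduction) + 2 (internal expansion) = 12.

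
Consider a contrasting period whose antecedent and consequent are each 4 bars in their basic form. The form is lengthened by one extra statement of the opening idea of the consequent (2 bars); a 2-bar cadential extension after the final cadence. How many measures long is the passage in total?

Basic contrasting period: 4 + 4 = 8 bars.
8 (basic form) + 2 (extra statement) + 2 (cadential extension) = 12.

12 measures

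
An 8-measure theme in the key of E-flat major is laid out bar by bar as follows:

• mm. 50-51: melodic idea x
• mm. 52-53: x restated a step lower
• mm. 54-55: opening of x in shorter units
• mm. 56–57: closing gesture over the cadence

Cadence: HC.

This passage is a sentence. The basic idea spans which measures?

measures 50–51

The presentation of a sentence is the basic idea (bars 50–51) plus its repetition (mm. 52-53); the basic idea is therefore mm. 50–51.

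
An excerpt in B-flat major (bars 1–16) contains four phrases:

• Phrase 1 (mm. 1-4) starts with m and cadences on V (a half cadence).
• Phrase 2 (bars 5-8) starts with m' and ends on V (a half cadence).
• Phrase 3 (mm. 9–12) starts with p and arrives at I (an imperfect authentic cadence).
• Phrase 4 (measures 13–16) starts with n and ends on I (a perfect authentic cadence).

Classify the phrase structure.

Four phrases in two halves: the first half (measures 1-8) ends with a half cadence, the second (measures 9-16) with a perfect authentic cadence — a large antecedent–consequent pair, i.e. a double period.
Phrase 3 begins with different material from phrase 1, making it contrasting.

contrasting double period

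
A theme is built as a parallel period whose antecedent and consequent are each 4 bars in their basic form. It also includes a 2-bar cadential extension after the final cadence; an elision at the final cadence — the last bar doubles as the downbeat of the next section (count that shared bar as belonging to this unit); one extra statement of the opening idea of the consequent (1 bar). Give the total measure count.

11 measures

Basic parallel period: 4 + 4 = 8 bars.
8 (basic form) + 2 (cadential extension) + 1 (extra statement) = 11.
The elision shares a bar with the next section but does not change this unit's count.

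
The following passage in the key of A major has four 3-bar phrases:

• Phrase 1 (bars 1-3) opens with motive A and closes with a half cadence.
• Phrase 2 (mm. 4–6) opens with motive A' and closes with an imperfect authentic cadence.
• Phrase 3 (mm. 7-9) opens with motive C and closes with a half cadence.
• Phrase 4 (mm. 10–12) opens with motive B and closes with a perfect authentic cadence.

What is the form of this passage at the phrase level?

contrasting double period

Four phrases in two halves: the first half (mm. 1–6) ends with an imperfect authentic cadence, the second (mm. 7–12) with a perfect authentic cadence — a large antecedent–consequent pair, i.e. a double period.
Phrase 3 begins with different material from phrase 1, making it contrasting.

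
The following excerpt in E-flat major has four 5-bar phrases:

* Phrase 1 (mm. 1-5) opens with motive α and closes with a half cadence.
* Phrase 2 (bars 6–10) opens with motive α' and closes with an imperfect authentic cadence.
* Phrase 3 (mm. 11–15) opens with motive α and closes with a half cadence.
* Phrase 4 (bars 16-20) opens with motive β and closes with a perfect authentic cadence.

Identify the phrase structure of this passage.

parallel double period

Four phrases in two halves: the first half (measures 1–10) ends with an imperfect authentic cadence, the second (mm. 11–20) with a perfect authentic cadence — a large antecedent–consequent pair, i.e. a double period.
Phrase 3 begins with the same material as phrase 1, making it parallel.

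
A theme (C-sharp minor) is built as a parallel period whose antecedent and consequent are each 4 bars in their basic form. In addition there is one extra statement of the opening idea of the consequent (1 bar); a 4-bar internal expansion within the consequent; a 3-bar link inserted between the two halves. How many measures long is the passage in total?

16 measures

Basic parallel period: 4 + 4 = 8 bars.
8 (basic form) + 1 (extra statement) + 4 (internal expansion) + 3 (link) = 16.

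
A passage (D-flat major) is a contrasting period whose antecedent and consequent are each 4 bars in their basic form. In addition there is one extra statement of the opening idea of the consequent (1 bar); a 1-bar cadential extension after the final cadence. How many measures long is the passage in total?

Basic contrasting period: 4 + 4 = 8 bars.
8 (basic form) + 1 (extra statement) + 1 (cadential extension) = 10.

10 measures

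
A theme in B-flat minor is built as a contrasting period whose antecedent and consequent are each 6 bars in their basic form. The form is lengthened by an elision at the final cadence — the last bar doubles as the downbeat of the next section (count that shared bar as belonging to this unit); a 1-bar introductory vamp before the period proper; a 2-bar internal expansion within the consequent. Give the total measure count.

Basic contrasting period: 6 + 6 = 12 bars.
12 (basic form) + 1 (introduction) + 2 (internal expansion) = 15.
The elision shares a bar with the next section but does not change this unit's count.

15 measures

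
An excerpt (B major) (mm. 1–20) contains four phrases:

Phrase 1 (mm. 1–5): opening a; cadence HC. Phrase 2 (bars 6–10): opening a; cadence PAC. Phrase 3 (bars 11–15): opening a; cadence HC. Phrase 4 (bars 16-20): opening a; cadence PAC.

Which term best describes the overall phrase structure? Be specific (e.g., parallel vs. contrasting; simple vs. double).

The cadence pattern HC–PAC–HC–PAC is weak–strong twice, and phrases 3–4 restate phrases 1–2: a period heard twice, not a double period (which would end weakly at phrase 2).

repeated period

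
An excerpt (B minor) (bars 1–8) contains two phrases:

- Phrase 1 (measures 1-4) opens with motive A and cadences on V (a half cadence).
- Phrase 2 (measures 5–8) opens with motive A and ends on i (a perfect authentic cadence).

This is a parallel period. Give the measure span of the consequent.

The phrase ending with the weaker cadence (half cadence) is the antecedent; the one ending more conclusively (perfect authentic cadence) is the consequent. The consequent is measures 5–8.

measures 5–8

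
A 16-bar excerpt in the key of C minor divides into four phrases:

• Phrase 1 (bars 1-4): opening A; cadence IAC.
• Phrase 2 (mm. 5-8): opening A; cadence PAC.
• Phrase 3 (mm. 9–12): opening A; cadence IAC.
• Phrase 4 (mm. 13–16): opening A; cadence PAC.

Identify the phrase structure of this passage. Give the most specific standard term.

The cadence pattern IAC–PAC–IAC–PAC is weak–strong twice, and phrases 3–4 restate phrases 1–2: a period heard twice, not a double period (which would end weakly at phrase 2).

repeated period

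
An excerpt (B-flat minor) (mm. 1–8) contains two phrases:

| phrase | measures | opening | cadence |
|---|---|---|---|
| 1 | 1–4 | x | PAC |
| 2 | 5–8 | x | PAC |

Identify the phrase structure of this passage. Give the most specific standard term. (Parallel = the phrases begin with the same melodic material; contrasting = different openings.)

repeated phrase

Both phrases have the same opening (x) and the same cadence (perfect authentic cadence): the second is a restatement, not a consequent, so this is a repeated phrase rather than a period.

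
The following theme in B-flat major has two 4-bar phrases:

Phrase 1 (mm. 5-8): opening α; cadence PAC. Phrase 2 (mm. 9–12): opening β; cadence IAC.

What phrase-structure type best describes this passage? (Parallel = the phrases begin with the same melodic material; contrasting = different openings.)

The second phrase closes with an imperfect authentic cadence, which is not stronger than the first phrase's perfect authentic cadence; without a weak→strong cadential pair there is no antecedent–consequent relationship, so this is a phrase group rather than a period.

phrase group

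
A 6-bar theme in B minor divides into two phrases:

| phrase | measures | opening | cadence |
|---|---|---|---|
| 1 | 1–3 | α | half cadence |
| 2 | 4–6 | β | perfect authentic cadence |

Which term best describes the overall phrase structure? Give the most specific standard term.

contrasting period

Phrase 1 ends with a half cadence (weaker) and phrase 2 with a perfect authentic cadence (stronger): antecedent + consequent = a period.
The two phrases open with different material (α / β), so the period is contrasting.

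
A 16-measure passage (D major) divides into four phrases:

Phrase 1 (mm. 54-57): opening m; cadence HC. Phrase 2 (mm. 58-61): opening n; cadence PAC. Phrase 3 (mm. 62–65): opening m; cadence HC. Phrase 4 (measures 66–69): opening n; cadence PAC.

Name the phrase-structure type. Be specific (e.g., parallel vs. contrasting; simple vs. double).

The cadence pattern HC–PAC–HC–PAC is weak–strong twice, and phrases 3–4 restate phrases 1–2: a period heard twice, not a double period (which would end weakly at phrase 2).

repeated period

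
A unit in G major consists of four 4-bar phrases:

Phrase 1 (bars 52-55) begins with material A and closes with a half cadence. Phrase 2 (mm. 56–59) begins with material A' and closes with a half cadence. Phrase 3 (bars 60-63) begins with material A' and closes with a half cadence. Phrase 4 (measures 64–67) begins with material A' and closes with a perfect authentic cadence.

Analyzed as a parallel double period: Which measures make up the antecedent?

measures 52–59

In a double period the four phrases pair into a large antecedent (phrases 1–2, ending half cadence) and a large consequent (phrases 3–4, ending perfect authentic cadence). The antecedent spans mm. 52–59.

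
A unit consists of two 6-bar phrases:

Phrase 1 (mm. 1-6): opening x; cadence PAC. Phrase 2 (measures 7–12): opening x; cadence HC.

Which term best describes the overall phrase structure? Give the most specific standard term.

The second phrase closes with a half cadence, which is not stronger than the first phrase's perfect authentic cadence; without a weak→strong cadential pair there is no antecedent–consequent relationship, so this is a phrase group rather than a period.

phrase group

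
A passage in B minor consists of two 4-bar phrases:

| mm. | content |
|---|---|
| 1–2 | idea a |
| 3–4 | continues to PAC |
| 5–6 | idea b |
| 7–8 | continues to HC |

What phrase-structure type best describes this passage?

phrase group

The second phrase closes with a half cadence, which is not stronger than the first phrase's perfect authentic cadence; without a weak→strong cadential pair there is no antecedent–consequent relationship, so this is a phrase group rather than a period.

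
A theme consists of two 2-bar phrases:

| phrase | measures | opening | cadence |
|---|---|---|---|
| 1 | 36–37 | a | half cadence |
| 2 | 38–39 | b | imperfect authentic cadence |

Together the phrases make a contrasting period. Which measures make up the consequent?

The phrase ending with the weaker cadence (half cadence) is the antecedent; the one ending more conclusively (imperfect authentic cadence) is the consequent. The consequent is measures 38–39.

measures 38–39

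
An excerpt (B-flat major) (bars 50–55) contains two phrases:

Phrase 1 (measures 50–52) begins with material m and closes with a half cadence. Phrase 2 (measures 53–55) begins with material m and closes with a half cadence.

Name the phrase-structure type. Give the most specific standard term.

Both phrases have the same opening (m) and the same cadence (half cadence): the second is a restatement, not a consequent, so this is a repeated phrase rather than a period.

repeated phrase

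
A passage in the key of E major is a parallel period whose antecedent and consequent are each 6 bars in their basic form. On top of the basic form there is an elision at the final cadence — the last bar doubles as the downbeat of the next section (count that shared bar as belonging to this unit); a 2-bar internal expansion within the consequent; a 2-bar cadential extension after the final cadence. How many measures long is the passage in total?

16 measures

Basic parallel period: 6 + 6 = 12 bars.
12 (basic form) + 2 (internal expansion) + 2 (cadential extension) = 16.
The elision shares a bar with the next section but does not change this unit's count.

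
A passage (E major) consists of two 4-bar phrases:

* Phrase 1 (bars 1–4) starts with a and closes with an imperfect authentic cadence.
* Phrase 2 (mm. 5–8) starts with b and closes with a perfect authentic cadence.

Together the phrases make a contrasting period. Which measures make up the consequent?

measures 5–8

The phrase ending with the weaker cadence (imperfect authentic cadence) is the antecedent; the one ending more conclusively (perfect authentic cadence) is the consequent. The consequent is measures 5–8.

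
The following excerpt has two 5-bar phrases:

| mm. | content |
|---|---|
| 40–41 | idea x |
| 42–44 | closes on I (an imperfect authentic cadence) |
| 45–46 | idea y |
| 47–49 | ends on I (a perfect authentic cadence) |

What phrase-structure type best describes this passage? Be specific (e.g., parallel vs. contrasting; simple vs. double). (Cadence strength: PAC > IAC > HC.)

contrasting period

Phrase 1 ends with an imperfect authentic cadence (weaker) and phrase 2 with a perfect authentic cadence (stronger): antecedent + consequent = a period.
The two phrases open with different material (x / y), so the period is contrasting.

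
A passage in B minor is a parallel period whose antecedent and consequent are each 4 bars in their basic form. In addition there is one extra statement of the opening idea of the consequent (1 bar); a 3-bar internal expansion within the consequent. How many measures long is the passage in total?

Basic parallel period: 4 + 4 = 8 bars.
8 (basic form) + 1 (extra statement) + 3 (internal expansion) = 12.

12 measures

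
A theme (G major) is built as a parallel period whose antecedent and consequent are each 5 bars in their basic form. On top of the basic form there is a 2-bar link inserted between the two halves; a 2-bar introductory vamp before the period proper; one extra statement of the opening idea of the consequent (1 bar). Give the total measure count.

15 measures

Basic parallel period: 5 + 5 = 10 bars.
10 (basic form) + 2 (link) + 2 (introduction) + 1 (extra statement) = 15.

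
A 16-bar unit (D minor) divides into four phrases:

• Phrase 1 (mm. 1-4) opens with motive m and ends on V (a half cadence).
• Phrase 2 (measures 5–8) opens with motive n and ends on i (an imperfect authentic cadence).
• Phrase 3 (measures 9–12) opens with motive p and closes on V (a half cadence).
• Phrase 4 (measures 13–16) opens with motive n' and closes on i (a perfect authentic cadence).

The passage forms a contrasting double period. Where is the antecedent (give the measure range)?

measures 1–8

In a double period the four phrases pair into a large antecedent (phrases 1–2, ending imperfect authentic cadence) and a large consequent (phrases 3–4, ending perfect authentic cadence). The antecedent spans mm. 1-8.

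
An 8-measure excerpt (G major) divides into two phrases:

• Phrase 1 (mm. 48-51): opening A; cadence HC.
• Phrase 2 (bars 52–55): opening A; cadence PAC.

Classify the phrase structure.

parallel period

Phrase 1 ends with a half cadence (weaker) and phrase 2 with a perfect authentic cadence (stronger): antecedent + consequent = a period.
The two phrases open with the same material (A / A), so the period is parallel.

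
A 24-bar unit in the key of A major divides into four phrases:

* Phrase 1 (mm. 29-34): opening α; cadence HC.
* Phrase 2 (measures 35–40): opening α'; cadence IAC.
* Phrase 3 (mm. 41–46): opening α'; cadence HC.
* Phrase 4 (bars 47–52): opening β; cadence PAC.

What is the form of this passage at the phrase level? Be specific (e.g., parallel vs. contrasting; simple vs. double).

Four phrases in two halves: the first half (mm. 29–40) ends with an imperfect authentic cadence, the second (bars 41-52) with a perfect authentic cadence — a large antecedent–consequent pair, i.e. a double period.
Phrase 3 begins with the same material as phrase 1, making it parallel.

parallel double period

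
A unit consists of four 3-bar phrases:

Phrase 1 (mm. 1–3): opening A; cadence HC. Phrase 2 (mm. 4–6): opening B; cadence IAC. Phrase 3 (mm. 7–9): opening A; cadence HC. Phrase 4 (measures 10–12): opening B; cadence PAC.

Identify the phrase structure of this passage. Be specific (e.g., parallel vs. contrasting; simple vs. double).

Four phrases in two halves: the first half (mm. 1–6) ends with an imperfect authentic cadence, the second (mm. 7–12) with a perfect authentic cadence — a large antecedent–consequent pair, i.e. a double period.
Phrase 3 begins with the same material as phrase 1, making it parallel.

parallel double period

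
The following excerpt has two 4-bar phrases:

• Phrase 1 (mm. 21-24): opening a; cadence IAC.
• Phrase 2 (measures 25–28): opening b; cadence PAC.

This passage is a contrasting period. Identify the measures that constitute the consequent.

The antecedent is the phrase ending with the weaker cadence (imperfect authentic cadence, phrase 1) and the consequent the one ending more conclusively (perfect authentic cadence, phrase 2); the consequent is mm. 25–28.

measures 25–28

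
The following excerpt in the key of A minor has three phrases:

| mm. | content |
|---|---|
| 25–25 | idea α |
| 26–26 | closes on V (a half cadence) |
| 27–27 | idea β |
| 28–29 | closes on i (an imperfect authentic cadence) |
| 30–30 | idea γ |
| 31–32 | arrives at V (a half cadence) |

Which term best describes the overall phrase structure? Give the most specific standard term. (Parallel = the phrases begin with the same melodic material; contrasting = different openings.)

phrase group

The final phrase closes with a half cadence, which is not stronger than the preceding imperfect authentic cadence; the 3 phrases lack an overall antecedent–consequent design and so form a phrase group.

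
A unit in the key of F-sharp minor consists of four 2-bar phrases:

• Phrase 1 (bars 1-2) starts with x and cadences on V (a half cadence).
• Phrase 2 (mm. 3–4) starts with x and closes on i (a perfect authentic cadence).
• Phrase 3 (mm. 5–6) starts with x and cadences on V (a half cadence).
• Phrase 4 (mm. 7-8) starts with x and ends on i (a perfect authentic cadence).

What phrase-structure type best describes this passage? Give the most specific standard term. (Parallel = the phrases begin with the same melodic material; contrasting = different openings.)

repeated period

The cadence pattern HC–PAC–HC–PAC is weak–strong twice, and phrases 3–4 restate phrases 1–2: a period heard twice, not a double period (which would end weakly at phrase 2).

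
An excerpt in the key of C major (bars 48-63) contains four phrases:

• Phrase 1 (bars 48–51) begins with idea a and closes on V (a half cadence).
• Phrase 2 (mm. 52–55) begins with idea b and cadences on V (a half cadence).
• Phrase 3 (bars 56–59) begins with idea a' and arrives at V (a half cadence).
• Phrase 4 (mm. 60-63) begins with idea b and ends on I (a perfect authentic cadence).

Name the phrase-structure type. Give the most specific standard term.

parallel double period

Four phrases in two halves: the first half (bars 48–55) ends with a half cadence, the second (bars 56-63) with a perfect authentic cadence — a large antecedent–consequent pair, i.e. a double period.
Phrase 3 begins with the same material as phrase 1, making it parallel.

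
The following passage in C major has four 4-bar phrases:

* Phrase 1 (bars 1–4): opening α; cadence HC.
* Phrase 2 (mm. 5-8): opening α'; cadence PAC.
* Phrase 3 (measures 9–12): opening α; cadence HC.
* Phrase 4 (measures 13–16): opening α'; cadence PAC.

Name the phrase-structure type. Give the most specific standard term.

repeated period

The cadence pattern HC–PAC–HC–PAC is weak–strong twice, and phrases 3–4 restate phrases 1–2: a period heard twice, not a double period (which would end weakly at phrase 2).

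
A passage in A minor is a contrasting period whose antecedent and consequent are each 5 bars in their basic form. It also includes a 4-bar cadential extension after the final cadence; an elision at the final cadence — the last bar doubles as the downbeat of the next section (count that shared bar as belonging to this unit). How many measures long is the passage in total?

14 measures

Basic contrasting period: 5 + 5 = 10 bars.
10 (basic form) + 4 (cadential extension) = 14.
The elision shares a bar with the next section but does not change this unit's count.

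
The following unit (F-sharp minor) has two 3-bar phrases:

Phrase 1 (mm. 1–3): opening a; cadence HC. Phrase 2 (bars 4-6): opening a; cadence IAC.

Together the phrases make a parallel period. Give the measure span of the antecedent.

measures 1–3

The phrase ending with the weaker cadence (half cadence) is the antecedent; the one ending more conclusively (imperfect authentic cadence) is the consequent. The antecedent is measures 1–3.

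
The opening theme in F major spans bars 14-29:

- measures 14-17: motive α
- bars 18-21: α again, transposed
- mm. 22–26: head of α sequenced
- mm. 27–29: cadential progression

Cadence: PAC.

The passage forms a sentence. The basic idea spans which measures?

The presentation of a sentence is the basic idea (measures 14–17) plus its repetition (bars 18–21); the basic idea is therefore mm. 14-17.

measures 14–17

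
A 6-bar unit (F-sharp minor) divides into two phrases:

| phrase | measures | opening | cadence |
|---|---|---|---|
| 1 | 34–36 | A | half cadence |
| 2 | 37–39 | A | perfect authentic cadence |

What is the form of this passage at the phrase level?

parallel period

Phrase 1 ends with a half cadence (weaker) and phrase 2 with a perfect authentic cadence (stronger): antecedent + consequent = a period.
The two phrases open with the same material (A / A), so the period is parallel.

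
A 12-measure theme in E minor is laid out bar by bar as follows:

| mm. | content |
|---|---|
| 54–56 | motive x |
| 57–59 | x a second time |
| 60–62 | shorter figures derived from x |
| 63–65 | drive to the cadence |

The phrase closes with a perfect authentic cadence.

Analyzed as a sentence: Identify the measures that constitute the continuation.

After the presentation (bars 54–59), the continuation covers the fragmentation through the cadence: bars 60–65.

measures 60–65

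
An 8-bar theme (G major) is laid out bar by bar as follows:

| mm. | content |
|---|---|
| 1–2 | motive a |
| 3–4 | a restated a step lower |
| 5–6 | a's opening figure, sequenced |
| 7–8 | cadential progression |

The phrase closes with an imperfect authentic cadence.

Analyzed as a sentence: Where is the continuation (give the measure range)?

measures 5–8

After the presentation (measures 1–4), the continuation covers the fragmentation through the cadence: mm. 5-8.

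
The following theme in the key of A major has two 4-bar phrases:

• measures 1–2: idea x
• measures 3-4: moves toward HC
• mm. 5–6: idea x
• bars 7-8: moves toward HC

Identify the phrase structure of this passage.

repeated phrase

Both phrases have the same opening (x) and the same cadence (half cadence): the second is a restatement, not a consequent, so this is a repeated phrase rather than a period.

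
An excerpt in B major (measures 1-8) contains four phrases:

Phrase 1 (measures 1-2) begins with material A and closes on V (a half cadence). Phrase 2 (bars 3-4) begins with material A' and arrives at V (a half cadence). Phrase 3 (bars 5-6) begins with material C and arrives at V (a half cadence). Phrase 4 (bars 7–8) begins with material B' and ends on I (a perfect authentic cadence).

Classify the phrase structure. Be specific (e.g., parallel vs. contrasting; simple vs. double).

Four phrases in two halves: the first half (bars 1-4) ends with a half cadence, the second (mm. 5–8) with a perfect authentic cadence — a large antecedent–consequent pair, i.e. a double period.
Phrase 3 begins with different material from phrase 1, making it contrasting.

contrasting double period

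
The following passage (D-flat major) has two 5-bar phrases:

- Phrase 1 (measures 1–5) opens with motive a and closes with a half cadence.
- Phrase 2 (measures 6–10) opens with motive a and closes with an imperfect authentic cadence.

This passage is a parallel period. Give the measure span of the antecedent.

measures 1–5

The antecedent is the phrase ending with the weaker cadence (half cadence, phrase 1) and the consequent the one ending more conclusively (imperfect authentic cadence, phrase 2); the antecedent is bars 1–5.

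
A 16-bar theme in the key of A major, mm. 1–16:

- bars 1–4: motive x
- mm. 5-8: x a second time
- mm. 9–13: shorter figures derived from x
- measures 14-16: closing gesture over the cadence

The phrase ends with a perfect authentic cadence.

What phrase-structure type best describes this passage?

sentence

Basic idea (measures 1–4) + its repetition (measures 5–8) form the presentation; fragmentation and cadence (measures 9–16) form the continuation — the 16-bar whole is a sentence.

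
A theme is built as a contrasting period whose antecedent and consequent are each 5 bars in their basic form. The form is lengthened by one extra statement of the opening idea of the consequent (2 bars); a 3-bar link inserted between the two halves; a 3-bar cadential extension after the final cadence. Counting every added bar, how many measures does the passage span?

Basic contrasting period: 5 + 5 = 10 bars.
10 (basic form) + 2 (extra statement) + 3 (link) + 3 (cadential extension) = 18.

18 measures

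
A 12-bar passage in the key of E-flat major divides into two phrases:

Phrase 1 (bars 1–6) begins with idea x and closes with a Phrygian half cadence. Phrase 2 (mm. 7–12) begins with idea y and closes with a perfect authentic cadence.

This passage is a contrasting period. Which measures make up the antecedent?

measures 1–6

The antecedent is the phrase ending with the weaker cadence (Phrygian half cadence, phrase 1) and the consequent the one ending more conclusively (perfect authentic cadence, phrase 2); the antecedent is mm. 1–6.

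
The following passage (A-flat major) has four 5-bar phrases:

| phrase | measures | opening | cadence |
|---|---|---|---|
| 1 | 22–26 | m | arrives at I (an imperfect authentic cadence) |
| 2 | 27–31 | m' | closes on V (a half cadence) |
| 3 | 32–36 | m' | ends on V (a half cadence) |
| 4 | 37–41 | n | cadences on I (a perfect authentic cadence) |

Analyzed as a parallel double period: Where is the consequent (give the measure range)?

measures 32–41

In a double period the four phrases pair into a large antecedent (phrases 1–2, ending half cadence) and a large consequent (phrases 3–4, ending perfect authentic cadence). The consequent spans measures 32–41.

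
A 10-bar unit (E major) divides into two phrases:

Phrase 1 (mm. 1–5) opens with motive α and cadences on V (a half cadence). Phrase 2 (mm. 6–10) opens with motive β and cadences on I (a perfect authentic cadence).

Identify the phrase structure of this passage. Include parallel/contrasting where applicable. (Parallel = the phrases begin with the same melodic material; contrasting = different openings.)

Phrase 1 ends with a half cadence (weaker) and phrase 2 with a perfect authentic cadence (stronger): antecedent + consequent = a period.
The two phrases open with different material (α / β), so the period is contrasting.

contrasting period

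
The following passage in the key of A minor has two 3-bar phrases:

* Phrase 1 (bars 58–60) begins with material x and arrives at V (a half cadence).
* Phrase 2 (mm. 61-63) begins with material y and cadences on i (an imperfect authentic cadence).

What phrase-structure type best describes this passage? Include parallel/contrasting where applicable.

contrasting period

Phrase 1 ends with a half cadence (weaker) and phrase 2 with an imperfect authentic cadence (stronger): antecedent + consequent = a period.
The two phrases open with different material (x / y), so the period is contrasting.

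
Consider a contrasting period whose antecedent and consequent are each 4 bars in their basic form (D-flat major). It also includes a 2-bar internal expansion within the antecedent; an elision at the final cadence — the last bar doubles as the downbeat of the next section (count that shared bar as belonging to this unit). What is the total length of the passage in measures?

Basic contrasting period: 4 + 4 = 8 bars.
8 (basic form) + 2 (internal expansion) = 10.
The elision shares a bar with the next section but does not change this unit's count.

10 measures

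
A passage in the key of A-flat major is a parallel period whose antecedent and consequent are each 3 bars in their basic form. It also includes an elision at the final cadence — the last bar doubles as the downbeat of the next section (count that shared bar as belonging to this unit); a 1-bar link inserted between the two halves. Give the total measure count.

Basic parallel period: 3 + 3 = 6 bars.
6 (basic form) + 1 (link) = 7.
The elision shares a bar with the next section but does not change this unit's count.

7 measures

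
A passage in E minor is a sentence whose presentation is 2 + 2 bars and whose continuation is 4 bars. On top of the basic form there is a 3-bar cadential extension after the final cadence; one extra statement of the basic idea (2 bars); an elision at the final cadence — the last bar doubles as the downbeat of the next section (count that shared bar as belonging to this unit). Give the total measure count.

Basic sentence: 2 + 2 + 4 = 8 bars.
8 (basic form) + 3 (cadential extension) + 2 (extra statement) = 13.
The elision shares a bar with the next section but does not change this unit's count.

13 measures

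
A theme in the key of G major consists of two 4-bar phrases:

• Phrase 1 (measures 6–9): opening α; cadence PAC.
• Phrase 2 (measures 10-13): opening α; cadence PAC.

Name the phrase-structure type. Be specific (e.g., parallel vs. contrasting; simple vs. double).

repeated phrase

Both phrases have the same opening (α) and the same cadence (perfect authentic cadence): the second is a restatement, not a consequent, so this is a repeated phrase rather than a period.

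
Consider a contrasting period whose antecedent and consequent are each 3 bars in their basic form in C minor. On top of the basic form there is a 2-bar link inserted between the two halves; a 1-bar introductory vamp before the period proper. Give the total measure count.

9 measures

Basic contrasting period: 3 + 3 = 6 bars.
6 (basic form) + 2 (link) + 1 (introduction) = 9.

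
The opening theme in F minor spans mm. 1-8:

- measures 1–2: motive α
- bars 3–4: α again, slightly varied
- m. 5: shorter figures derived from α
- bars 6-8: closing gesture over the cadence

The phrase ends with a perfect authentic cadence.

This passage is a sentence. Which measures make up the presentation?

The presentation of a sentence is the basic idea (bars 1-2) plus its repetition (bars 3-4); the presentation is therefore bars 1–4.

measures 1–4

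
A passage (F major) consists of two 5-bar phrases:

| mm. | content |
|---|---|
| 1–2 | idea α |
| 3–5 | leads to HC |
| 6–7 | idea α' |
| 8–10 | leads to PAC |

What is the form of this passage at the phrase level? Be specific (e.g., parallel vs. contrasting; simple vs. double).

parallel period

Phrase 1 ends with a half cadence (weaker) and phrase 2 with a perfect authentic cadence (stronger): antecedent + consequent = a period.
The two phrases open with the same material (α / α'), so the period is parallel.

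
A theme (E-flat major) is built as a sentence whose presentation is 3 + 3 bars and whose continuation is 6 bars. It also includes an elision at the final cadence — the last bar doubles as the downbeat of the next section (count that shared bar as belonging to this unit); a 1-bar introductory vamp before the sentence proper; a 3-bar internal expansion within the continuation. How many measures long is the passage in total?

Basic sentence: 3 + 3 + 6 = 12 bars.
12 (basic form) + 1 (introduction) + 3 (internal expansion) = 16.
The elision shares a bar with the next section but does not change this unit's count.

16 measures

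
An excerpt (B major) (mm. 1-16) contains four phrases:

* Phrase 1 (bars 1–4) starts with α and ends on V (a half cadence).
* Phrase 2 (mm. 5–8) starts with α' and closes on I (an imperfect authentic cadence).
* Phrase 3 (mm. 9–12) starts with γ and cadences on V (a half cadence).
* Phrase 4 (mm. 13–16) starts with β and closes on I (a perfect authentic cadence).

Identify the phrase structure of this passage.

Four phrases in two halves: the first half (mm. 1–8) ends with an imperfect authentic cadence, the second (mm. 9–16) with a perfect authentic cadence — a large antecedent–consequent pair, i.e. a double period.
Phrase 3 begins with different material from phrase 1, making it contrasting.

contrasting double period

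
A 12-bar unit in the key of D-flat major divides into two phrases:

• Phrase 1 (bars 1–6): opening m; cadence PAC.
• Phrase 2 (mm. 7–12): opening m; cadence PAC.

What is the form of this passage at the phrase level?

repeated phrase

Both phrases have the same opening (m) and the same cadence (perfect authentic cadence): the second is a restatement, not a consequent, so this is a repeated phrase rather than a period.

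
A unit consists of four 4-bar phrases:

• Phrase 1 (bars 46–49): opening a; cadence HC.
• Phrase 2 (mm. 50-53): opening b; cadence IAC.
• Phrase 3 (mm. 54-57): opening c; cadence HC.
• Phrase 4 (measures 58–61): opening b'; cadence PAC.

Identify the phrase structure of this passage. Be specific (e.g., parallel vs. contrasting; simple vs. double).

Four phrases in two halves: the first half (mm. 46–53) ends with an imperfect authentic cadence, the second (bars 54-61) with a perfect authentic cadence — a large antecedent–consequent pair, i.e. a double period.
Phrase 3 begins with different material from phrase 1, making it contrasting.

contrasting double period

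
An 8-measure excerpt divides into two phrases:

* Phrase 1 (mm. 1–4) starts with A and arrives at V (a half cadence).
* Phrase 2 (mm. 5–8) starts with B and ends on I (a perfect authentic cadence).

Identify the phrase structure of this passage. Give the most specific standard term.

contrasting period

Phrase 1 ends with a half cadence (weaker) and phrase 2 with a perfect authentic cadence (stronger): antecedent + consequent = a period.
The two phrases open with different material (A / B), so the period is contrasting.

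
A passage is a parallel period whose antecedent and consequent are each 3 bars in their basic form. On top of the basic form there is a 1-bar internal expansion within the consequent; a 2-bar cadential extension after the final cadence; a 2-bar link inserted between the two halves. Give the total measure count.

Basic parallel period: 3 + 3 = 6 bars.
6 (basic form) + 1 (internal expansion) + 2 (cadential extension) + 2 (link) = 11.

11 measures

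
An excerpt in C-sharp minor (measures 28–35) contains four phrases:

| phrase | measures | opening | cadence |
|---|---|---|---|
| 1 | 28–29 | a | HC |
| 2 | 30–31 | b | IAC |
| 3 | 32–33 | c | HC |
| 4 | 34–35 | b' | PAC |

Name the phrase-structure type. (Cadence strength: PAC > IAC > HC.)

contrasting double period

Four phrases in two halves: the first half (mm. 28–31) ends with an imperfect authentic cadence, the second (mm. 32–35) with a perfect authentic cadence — a large antecedent–consequent pair, i.e. a double period.
Phrase 3 begins with different material from phrase 1, making it contrasting.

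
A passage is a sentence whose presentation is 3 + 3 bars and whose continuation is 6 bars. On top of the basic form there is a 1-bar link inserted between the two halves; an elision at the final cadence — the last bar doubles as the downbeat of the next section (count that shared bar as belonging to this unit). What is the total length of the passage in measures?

Basic sentence: 3 + 3 + 6 = 12 bars.
12 (basic form) + 1 (link) = 13.
The elision shares a bar with the next section but does not change this unit's count.

13 measures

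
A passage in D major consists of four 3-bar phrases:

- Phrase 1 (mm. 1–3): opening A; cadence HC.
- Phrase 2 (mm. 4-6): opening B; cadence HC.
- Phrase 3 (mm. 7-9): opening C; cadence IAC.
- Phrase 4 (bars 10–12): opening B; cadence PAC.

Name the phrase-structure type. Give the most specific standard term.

contrasting double period

Four phrases in two halves: the first half (mm. 1–6) ends with a half cadence, the second (mm. 7-12) with a perfect authentic cadence — a large antecedent–consequent pair, i.e. a double period.
Phrase 3 begins with different material from phrase 1, making it contrasting.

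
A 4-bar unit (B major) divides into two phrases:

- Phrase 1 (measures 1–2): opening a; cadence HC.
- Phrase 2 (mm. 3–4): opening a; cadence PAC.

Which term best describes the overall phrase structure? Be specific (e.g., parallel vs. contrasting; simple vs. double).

parallel period

Phrase 1 ends with a half cadence (weaker) and phrase 2 with a perfect authentic cadence (stronger): antecedent + consequent = a period.
The two phrases open with the same material (a / a), so the period is parallel.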